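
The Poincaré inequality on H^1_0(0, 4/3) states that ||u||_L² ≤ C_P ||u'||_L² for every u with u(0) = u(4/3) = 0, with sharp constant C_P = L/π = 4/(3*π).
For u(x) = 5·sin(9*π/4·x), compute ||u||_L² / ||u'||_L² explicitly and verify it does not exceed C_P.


||u||_L² / ||u'||_L² = 4/(9*π) < C_P = 4/(3*π).

u(x) = 5·sin(9*π/4·x), so u'(x) = 45*π*cos(9*π*x/4)/4.
Writing u(x) = A·sin(kπx/L) with A = 5 and k = 3, use ∫_0^L sin²(kπx/L) dx = L/2 and ∫_0^L cos²(kπx/L) dx = L/2.
u² = 25·sin²(9*π/4·x) and (u')² = 2025*π^2/16·cos²(9*π/4·x), and each of sin², cos² integrates to L/2 = 2/3 over (0, 4/3).
∫_0^4/3 u² dx = 50/3, so ||u||_L² = 5*sqrt(6)/3.
∫_0^4/3 (u')² dx = 675*π^2/8, so ||u'||_L² = 15*sqrt(6)*π/4.
Ratio ||u||_L² / ||u'||_L² = 4/(9*π).
Sharp Poincaré constant on H^1_0(0, 4/3) is C_P = L/π = 4/(3*π), achieved by sin(3*π/4·x).
This is the k = 3 harmonic; the ratio L/(kπ) is strictly less than C_P = L/π, consistent with the sharp inequality ||u||_L² ≤ C_P ||u'||_L².


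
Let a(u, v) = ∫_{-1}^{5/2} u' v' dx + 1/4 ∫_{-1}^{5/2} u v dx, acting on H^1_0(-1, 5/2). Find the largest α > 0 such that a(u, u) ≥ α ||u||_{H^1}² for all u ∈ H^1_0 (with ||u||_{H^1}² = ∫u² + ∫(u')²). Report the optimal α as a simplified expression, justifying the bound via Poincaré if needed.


α = (49 + 16*π^2)/(4*(4*π^2 + 49))

Coercivity of a(·,·) on H^1_0(-1, 5/2) means a(u, u) ≥ α ||u||_{H^1}² for every u ∈ H^1_0.
The interval has length L = 7/2, and Poincaré/coercivity depend only on L. Here a(u, u) = ∫(u')² + (1/4)·∫u².
Here 0 < c = 1/4 < 1. The condition a(u,u) ≥ α||u||_{H^1}² reads (1−α)∫(u')² ≥ (α−c)∫u². Any admissible α is ≤ 1 (rapidly oscillating u have ∫u²/∫(u')² → 0), and α = 1 would force 0 ≥ (1−c)∫u², impossible since c < 1; so 1−α > 0. By the sharp Poincaré inequality on H^1_0 of an interval of length L, ∫(u')² ≥ (π/L)²∫u² with equality for the first sine mode sin(π(x−x₀)/L) (x₀ the left endpoint), so the inequality holds for all u iff (1−α)(π/L)² ≥ α − c, i.e. α ≤ ((π/L)² + c)/((π/L)² + 1) = (1 + c(L/π)²)/(1 + (L/π)²). With (π/L)² = 4*π^2/49 and c = 1/4, the largest admissible constant is α = ((π/L)² + c)/((π/L)² + 1).
Simplifying, α = (49 + 16*π^2)/(4*(4*π^2 + 49)).


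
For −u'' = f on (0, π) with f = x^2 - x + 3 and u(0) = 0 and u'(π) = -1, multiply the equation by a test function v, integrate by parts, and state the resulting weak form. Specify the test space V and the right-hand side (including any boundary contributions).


V = {v ∈ H^1(0, π) : v(0) = 0} (test functions vanish at x = 0 where u is specified); weak form: ∫_0^π u'v' dx = ∫_0^π (x^2 - x + 3) v dx − v(π) for all v ∈ V.

Multiply both sides by a test function v and integrate from 0 to π:
  ∫_0^π −u''(x) v(x) dx = ∫_0^π f(x) v(x) dx.
Integrate the LHS by parts once:
  ∫_0^π −u'' v dx = −[u'(x) v(x)]_0^π + ∫_0^π u'(x) v'(x) dx.
Thus ∫_0^π u'(x) v'(x) dx = ∫_0^π f(x) v(x) dx + [u'(x) v(x)]_0^π.
Choose V so that boundary terms are either known or forced to vanish.
Mixed BC: u(0) = 0 (Dirichlet) and u'(π) = -1 (Neumann). Define V = {v ∈ H^1(0, π) : v(0) = 0}. Then [u' v]_0^π = u'(π)·v(π) − u'(0)·0 = − v(π).
Weak formulation: find u (satisfying any essential BC) such that ∫_0^π u'(x) v'(x) dx = ∫_0^π f v dx − v(π) for all v ∈ V (Dirichlet at 0 absorbed into V; Neumann datum at x = π contributes the boundary term).
Substituting f(x) = x^2 - x + 3, the right-hand side is ∫_0^π (x^2 - x + 3) v dx − v(π).


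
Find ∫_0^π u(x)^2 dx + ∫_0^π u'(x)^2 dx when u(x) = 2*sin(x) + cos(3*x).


||u||_{H^1(0,π)}^2 = 9*π

u'(x) = -3*sin(3*x) + 2*cos(x).
Expand u² and (u')² and integrate term by term on (0, π), using: for integers n ≥ 1, ∫_0^π sin²(nx) dx = ∫_0^π cos²(nx) dx = π/2; for n ≠ n', ∫_0^π sin(nx)sin(n'x) dx = ∫_0^π cos(nx)cos(n'x) dx = 0; and by product-to-sum, ∫_0^π sin(nx)cos(n'x) dx = ½∫_0^π [sin((n+n')x) + sin((n−n')x)] dx, which is 0 when n+n' is even and 2n/(n²−n'²) when n+n' is odd (it need not vanish on (0, π)).
  u² squared terms: (2)²·∫sin(x)² dx = 4·π/2 = 2*π;  (1)²·∫cos(3x)² dx = 1·π/2 = π/2.
  u² cross terms: 2·(2)·(1)·∫sin(x)·cos(3x) dx = 4·(0) = 0.
  So ∫_0^π u² dx = 2*π + π/2 + 0 = 5*π/2.
  (u')² squared terms: (-3)²·∫sin(3x)² dx = 9·π/2 = 9*π/2;  (2)²·∫cos(x)² dx = 4·π/2 = 2*π.
  (u')² cross terms: 2·(-3)·(2)·∫sin(3x)·cos(x) dx = -12·(0) = 0.
  So ∫_0^π (u')² dx = 9*π/2 + 2*π + 0 = 13*π/2.
||u||_{H^1}^2 = (5*π/2) + (13*π/2) = 9*π.


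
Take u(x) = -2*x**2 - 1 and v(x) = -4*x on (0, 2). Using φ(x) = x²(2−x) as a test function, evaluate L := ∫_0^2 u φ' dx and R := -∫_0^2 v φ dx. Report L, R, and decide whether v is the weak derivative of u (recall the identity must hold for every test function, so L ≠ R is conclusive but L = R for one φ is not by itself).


LHS = 32/5, RHS = 32/5. Yes, v = u' weakly.

u(x) = -2*x**2 - 1, classical derivative u'(x) = -4*x.
φ(x) = x²(2−x), so φ'(x) = x*(4 - 3*x).
Note φ(0) = φ(2) = 0, so the boundary term u·φ vanishes.
LHS = ∫_0^2 u(x) φ'(x) dx = ∫_0^2 (6*x^4 - 8*x^3 + 3*x^2 - 4*x) dx. Term by term:
  ∫_0^2 6*x^4 dx = 192/5;  ∫_0^2 -8*x^3 dx = -32;  ∫_0^2 3*x^2 dx = 8;
  ∫_0^2 -4*x dx = -8.
Sum: 192/5 − 32 + 8 − 8 = 32/5.
So LHS = 32/5.
∫_0^2 v(x) φ(x) dx = ∫_0^2 (4*x^4 - 8*x^3) dx. Term by term:
  ∫_0^2 4*x^4 dx = 128/5;  ∫_0^2 -8*x^3 dx = -32.
Sum: 128/5 − 32 = -32/5.
So RHS = -∫_0^2 v(x) φ(x) dx = 32/5.
LHS = RHS, so the identity holds for this test φ.
Moreover u is smooth here and v(x) = u'(x) = -4*x pointwise, so the identity holds for every test function. Hence v is the weak derivative of u.


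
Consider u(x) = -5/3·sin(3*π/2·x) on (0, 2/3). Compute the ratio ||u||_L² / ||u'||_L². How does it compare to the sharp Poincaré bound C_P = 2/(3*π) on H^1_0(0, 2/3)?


||u||_L² / ||u'||_L² = 2/(3*π) = C_P.

u(x) = -5/3·sin(3*π/2·x), so u'(x) = -5*π*cos(3*π*x/2)/2.
Writing u(x) = A·sin(kπx/L) with A = -5/3 and k = 1, use ∫_0^L sin²(kπx/L) dx = L/2 and ∫_0^L cos²(kπx/L) dx = L/2.
u² = 25/9·sin²(3*π/2·x) and (u')² = 25*π^2/4·cos²(3*π/2·x), and each of sin², cos² integrates to L/2 = 1/3 over (0, 2/3).
∫_0^2/3 u² dx = 25/27, so ||u||_L² = 5*sqrt(3)/9.
∫_0^2/3 (u')² dx = 25*π^2/12, so ||u'||_L² = 5*sqrt(3)*π/6.
Ratio ||u||_L² / ||u'||_L² = 2/(3*π).
Sharp Poincaré constant on H^1_0(0, 2/3) is C_P = L/π = 2/(3*π), achieved by sin(3*π/2·x).
This is the k = 1 eigenfunction (up to amplitude), so the ratio equals the sharp Poincaré constant exactly.


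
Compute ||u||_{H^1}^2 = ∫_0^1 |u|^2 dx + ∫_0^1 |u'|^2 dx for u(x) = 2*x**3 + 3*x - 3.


||u||_{H^1}^2 = 1091/35

The H^1 norm (squared) on an interval (0, L) is
  ||u||_{H^1}^2 = ∫_0^L u(x)^2 dx + ∫_0^L u'(x)^2 dx.
Compute u'(x) = 6*x**2 + 3.
Then u(x)^2 = 4*x**6 + 12*x**4 - 12*x**3 + 9*x**2 - 18*x + 9 and u'(x)^2 = 36*x**4 + 36*x**2 + 9.
Integrate each monomial from 0 to 1 using ∫_0^1 c·x^n dx = c·1^(n+1)/(n+1):
  ∫_0^1 u(x)^2 dx = ∫_0^1 (4*x^6 + 12*x^4 - 12*x^3 + 9*x^2 - 18*x + 9) dx. Term by term:
    ∫_0^1 4*x^6 dx = 4/7;  ∫_0^1 12*x^4 dx = 12/5;  ∫_0^1 -12*x^3 dx = -3;
    ∫_0^1 9*x^2 dx = 3;  ∫_0^1 -18*x dx = -9;  ∫_0^1 9 dx = 9.
  Sum: 4/7 + 12/5 − 3 + 3 − 9 + 9 = 104/35.
  ∫_0^1 u'(x)^2 dx = ∫_0^1 (36*x^4 + 36*x^2 + 9) dx. Term by term:
    ∫_0^1 36*x^4 dx = 36/5;  ∫_0^1 36*x^2 dx = 12;  ∫_0^1 9 dx = 9.
  Sum: 36/5 + 12 + 9 = 141/5.
Adding: ||u||_{H^1}^2 = 104/35 + 141/5 = 1091/35.


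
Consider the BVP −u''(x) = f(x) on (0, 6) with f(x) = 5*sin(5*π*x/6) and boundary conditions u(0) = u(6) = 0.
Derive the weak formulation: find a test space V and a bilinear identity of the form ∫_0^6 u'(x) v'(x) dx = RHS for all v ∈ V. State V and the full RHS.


V = H^1_0(0, 6) (so v(0) = v(6) = 0); weak form: ∫_0^6 u'v' dx = ∫_0^6 (5*sin(5*π*x/6)) v dx for all v ∈ V.

Multiply both sides by a test function v and integrate from 0 to 6:
  ∫_0^6 −u''(x) v(x) dx = ∫_0^6 f(x) v(x) dx.
Integrate the LHS by parts once:
  ∫_0^6 −u'' v dx = −[u'(x) v(x)]_0^6 + ∫_0^6 u'(x) v'(x) dx.
Thus ∫_0^6 u'(x) v'(x) dx = ∫_0^6 f(x) v(x) dx + [u'(x) v(x)]_0^6.
Choose V so that boundary terms are either known or forced to vanish.
u is Dirichlet: u(0) = u(6) = 0. Let V = H^1_0(0, 6); then v(0) = v(6) = 0, and [u' v]_0^6 = 0.
Weak formulation: find u (satisfying any essential BC) such that ∫_0^6 u'(x) v'(x) dx = ∫_0^6 f v dx for all v ∈ V.
Substituting f(x) = 5*sin(5*π*x/6), the right-hand side is ∫_0^6 (5*sin(5*π*x/6)) v dx.


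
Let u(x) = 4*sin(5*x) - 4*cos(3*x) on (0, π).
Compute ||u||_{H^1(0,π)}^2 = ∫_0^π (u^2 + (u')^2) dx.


||u||_{H^1(0,π)}^2 = 288*π

u'(x) = 12*sin(3*x) + 20*cos(5*x).
Expand u² and (u')² and integrate term by term on (0, π), using: for integers n ≥ 1, ∫_0^π sin²(nx) dx = ∫_0^π cos²(nx) dx = π/2; for n ≠ n', ∫_0^π sin(nx)sin(n'x) dx = ∫_0^π cos(nx)cos(n'x) dx = 0; and by product-to-sum, ∫_0^π sin(nx)cos(n'x) dx = ½∫_0^π [sin((n+n')x) + sin((n−n')x)] dx, which is 0 when n+n' is even and 2n/(n²−n'²) when n+n' is odd (it need not vanish on (0, π)).
  u² squared terms: (-4)²·∫cos(3x)² dx = 16·π/2 = 8*π;  (4)²·∫sin(5x)² dx = 16·π/2 = 8*π.
  u² cross terms: 2·(-4)·(4)·∫cos(3x)·sin(5x) dx = -32·(0) = 0.
  So ∫_0^π u² dx = 8*π + 8*π + 0 = 16*π.
  (u')² squared terms: (12)²·∫sin(3x)² dx = 144·π/2 = 72*π;  (20)²·∫cos(5x)² dx = 400·π/2 = 200*π.
  (u')² cross terms: 2·(12)·(20)·∫sin(3x)·cos(5x) dx = 480·(0) = 0.
  So ∫_0^π (u')² dx = 72*π + 200*π + 0 = 272*π.
||u||_{H^1}^2 = (16*π) + (272*π) = 288*π.


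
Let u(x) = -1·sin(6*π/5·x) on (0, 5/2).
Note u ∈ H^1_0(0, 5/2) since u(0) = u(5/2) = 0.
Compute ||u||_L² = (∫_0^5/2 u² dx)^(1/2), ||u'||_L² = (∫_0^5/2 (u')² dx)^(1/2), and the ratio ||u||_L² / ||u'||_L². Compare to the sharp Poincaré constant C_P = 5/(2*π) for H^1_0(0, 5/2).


||u||_L² / ||u'||_L² = 5/(6*π) < C_P = 5/(2*π).

u(x) = -1·sin(6*π/5·x), so u'(x) = -6*π*cos(6*π*x/5)/5.
Writing u(x) = A·sin(kπx/L) with A = -1 and k = 3, use ∫_0^L sin²(kπx/L) dx = L/2 and ∫_0^L cos²(kπx/L) dx = L/2.
u² = 1·sin²(6*π/5·x) and (u')² = 36*π^2/25·cos²(6*π/5·x), and each of sin², cos² integrates to L/2 = 5/4 over (0, 5/2).
∫_0^5/2 u² dx = 5/4, so ||u||_L² = sqrt(5)/2.
∫_0^5/2 (u')² dx = 9*π^2/5, so ||u'||_L² = 3*sqrt(5)*π/5.
Ratio ||u||_L² / ||u'||_L² = 5/(6*π).
Sharp Poincaré constant on H^1_0(0, 5/2) is C_P = L/π = 5/(2*π), achieved by sin(2*π/5·x).
This is the k = 3 harmonic; the ratio L/(kπ) is strictly less than C_P = L/π, consistent with the sharp inequality ||u||_L² ≤ C_P ||u'||_L².


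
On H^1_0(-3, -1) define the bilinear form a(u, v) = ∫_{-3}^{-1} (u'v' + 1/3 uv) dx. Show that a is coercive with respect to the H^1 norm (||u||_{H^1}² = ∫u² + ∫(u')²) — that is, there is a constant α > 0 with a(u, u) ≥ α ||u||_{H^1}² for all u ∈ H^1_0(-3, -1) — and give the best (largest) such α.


α = (4/3 + π^2)/(4 + π^2)

Coercivity of a(·,·) on H^1_0(-3, -1) means a(u, u) ≥ α ||u||_{H^1}² for every u ∈ H^1_0.
The interval has length L = 2, and Poincaré/coercivity depend only on L. Here a(u, u) = ∫(u')² + (1/3)·∫u².
Here 0 < c = 1/3 < 1. The condition a(u,u) ≥ α||u||_{H^1}² reads (1−α)∫(u')² ≥ (α−c)∫u². Any admissible α is ≤ 1 (rapidly oscillating u have ∫u²/∫(u')² → 0), and α = 1 would force 0 ≥ (1−c)∫u², impossible since c < 1; so 1−α > 0. By the sharp Poincaré inequality on H^1_0 of an interval of length L, ∫(u')² ≥ (π/L)²∫u² with equality for the first sine mode sin(π(x−x₀)/L) (x₀ the left endpoint), so the inequality holds for all u iff (1−α)(π/L)² ≥ α − c, i.e. α ≤ ((π/L)² + c)/((π/L)² + 1) = (1 + c(L/π)²)/(1 + (L/π)²). With (π/L)² = π^2/4 and c = 1/3, the largest admissible constant is α = ((π/L)² + c)/((π/L)² + 1).
Simplifying, α = (4/3 + π^2)/(4 + π^2).


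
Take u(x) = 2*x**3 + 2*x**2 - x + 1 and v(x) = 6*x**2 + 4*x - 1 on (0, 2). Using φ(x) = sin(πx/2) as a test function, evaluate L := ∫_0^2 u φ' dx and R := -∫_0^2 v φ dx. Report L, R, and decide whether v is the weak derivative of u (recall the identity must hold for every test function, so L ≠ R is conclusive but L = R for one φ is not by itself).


LHS = -60/π + 192/π^3, RHS = -60/π + 192/π^3. Yes, v = u' weakly.

u(x) = 2*x**3 + 2*x**2 - x + 1, classical derivative u'(x) = 6*x**2 + 4*x - 1.
φ(x) = sin(πx/2), so φ'(x) = π*cos(π*x/2)/2.
Note φ(0) = φ(2) = 0, so the boundary term u·φ vanishes.
LHS = ∫_0^2 u(x) φ'(x) dx = ∫_0^2 (π*x^3*cos(π*x/2) + π*x^2*cos(π*x/2) - π*x*cos(π*x/2)/2 + π*cos(π*x/2)/2) dx. Term by term:
  ∫_0^2 π*cos(π*x/2)/2 dx = 0;  ∫_0^2 π*x^2*cos(π*x/2) dx = -16/π;  ∫_0^2 π*x^3*cos(π*x/2) dx = -48/π + 192/π^3;
  ∫_0^2 -π*x*cos(π*x/2)/2 dx = 4/π.
Sum: 0 − 16/π + -48/π + 192/π^3 + 4/π = -60/π + 192/π^3.
So LHS = -60/π + 192/π^3.
∫_0^2 v(x) φ(x) dx = ∫_0^2 (6*x^2*sin(π*x/2) + 4*x*sin(π*x/2) - sin(π*x/2)) dx. Term by term:
  ∫_0^2 -sin(π*x/2) dx = -4/π;  ∫_0^2 4*x*sin(π*x/2) dx = 16/π;  ∫_0^2 6*x^2*sin(π*x/2) dx = -192/π^3 + 48/π.
Sum: -4/π + 16/π + -192/π^3 + 48/π = -192/π^3 + 60/π.
So RHS = -∫_0^2 v(x) φ(x) dx = -60/π + 192/π^3.
LHS = RHS, so the identity holds for this test φ.
Moreover u is smooth here and v(x) = u'(x) = 6*x**2 + 4*x - 1 pointwise, so the identity holds for every test function. Hence v is the weak derivative of u.


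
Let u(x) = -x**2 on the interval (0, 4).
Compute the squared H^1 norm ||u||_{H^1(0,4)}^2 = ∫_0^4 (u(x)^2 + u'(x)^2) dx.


||u||_{H^1}^2 = 4352/15

The H^1 norm (squared) on an interval (0, L) is
  ||u||_{H^1}^2 = ∫_0^L u(x)^2 dx + ∫_0^L u'(x)^2 dx.
Compute u'(x) = -2*x.
Then u(x)^2 = x**4 and u'(x)^2 = 4*x**2.
Integrate each monomial from 0 to 4 using ∫_0^4 c·x^n dx = c·4^(n+1)/(n+1):
  ∫_0^4 u(x)^2 dx = ∫_0^4 (x^4) dx. Term by term:
    ∫_0^4 x^4 dx = 1024/5.
  ∫_0^4 u'(x)^2 dx = ∫_0^4 (4*x^2) dx. Term by term:
    ∫_0^4 4*x^2 dx = 256/3.
Adding: ||u||_{H^1}^2 = 1024/5 + 256/3 = 4352/15.


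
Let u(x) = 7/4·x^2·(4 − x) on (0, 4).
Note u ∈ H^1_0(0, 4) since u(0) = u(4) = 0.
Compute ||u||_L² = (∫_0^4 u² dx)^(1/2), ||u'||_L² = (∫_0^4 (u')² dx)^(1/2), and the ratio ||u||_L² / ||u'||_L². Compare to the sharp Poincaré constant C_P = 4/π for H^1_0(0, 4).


||u||_L² / ||u'||_L² = 2*sqrt(14)/7 < C_P = 4/π.

u(x) = 7/4·x^2·(4 − x), so u'(x) = 7*x*(8 - 3*x)/4.
u(x) = 7/4·x^2·(4 − x) vanishes at x = 0 and x = 4, so u ∈ H^1_0(0, 4). Differentiate via the product rule and integrate the resulting polynomials term by term.
  ∫_0^4 u² dx = ∫_0^4 (49*x^6/16 - 49*x^5/2 + 49*x^4) dx. Term by term:
    ∫_0^4 49*x^6/16 dx = 7168;  ∫_0^4 -49*x^5/2 dx = -50176/3;  ∫_0^4 49*x^4 dx = 50176/5.
  Sum: 7168 − 50176/3 + 50176/5 = 7168/15.
  ∫_0^4 (u')² dx = ∫_0^4 (441*x^4/16 - 147*x^3 + 196*x^2) dx. Term by term:
    ∫_0^4 441*x^4/16 dx = 28224/5;  ∫_0^4 -147*x^3 dx = -9408;  ∫_0^4 196*x^2 dx = 12544/3.
  Sum: 28224/5 − 9408 + 12544/3 = 6272/15.
∫_0^4 u² dx = 7168/15, so ||u||_L² = 32*sqrt(105)/15.
∫_0^4 (u')² dx = 6272/15, so ||u'||_L² = 56*sqrt(30)/15.
Ratio ||u||_L² / ||u'||_L² = 2*sqrt(14)/7.
Sharp Poincaré constant on H^1_0(0, 4) is C_P = L/π = 4/π, achieved by sin(π/4·x).
A polynomial bump cannot attain the sharp Poincaré constant (only the first sine eigenfunction does), so the ratio is strictly less than C_P, consistent with ||u||_L² ≤ C_P ||u'||_L².


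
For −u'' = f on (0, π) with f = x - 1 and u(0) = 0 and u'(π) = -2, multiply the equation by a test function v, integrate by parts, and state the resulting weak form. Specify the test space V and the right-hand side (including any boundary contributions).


V = {v ∈ H^1(0, π) : v(0) = 0} (test functions vanish at x = 0 where u is specified); weak form: ∫_0^π u'v' dx = ∫_0^π (x - 1) v dx − 2·v(π) for all v ∈ V.

Multiply both sides by a test function v and integrate from 0 to π:
  ∫_0^π −u''(x) v(x) dx = ∫_0^π f(x) v(x) dx.
Integrate the LHS by parts once:
  ∫_0^π −u'' v dx = −[u'(x) v(x)]_0^π + ∫_0^π u'(x) v'(x) dx.
Thus ∫_0^π u'(x) v'(x) dx = ∫_0^π f(x) v(x) dx + [u'(x) v(x)]_0^π.
Choose V so that boundary terms are either known or forced to vanish.
Mixed BC: u(0) = 0 (Dirichlet) and u'(π) = -2 (Neumann). Define V = {v ∈ H^1(0, π) : v(0) = 0}. Then [u' v]_0^π = u'(π)·v(π) − u'(0)·0 = − 2·v(π).
Weak formulation: find u (satisfying any essential BC) such that ∫_0^π u'(x) v'(x) dx = ∫_0^π f v dx − 2·v(π) for all v ∈ V (Dirichlet at 0 absorbed into V; Neumann datum at x = π contributes the boundary term).
Substituting f(x) = x - 1, the right-hand side is ∫_0^π (x - 1) v dx − 2·v(π).


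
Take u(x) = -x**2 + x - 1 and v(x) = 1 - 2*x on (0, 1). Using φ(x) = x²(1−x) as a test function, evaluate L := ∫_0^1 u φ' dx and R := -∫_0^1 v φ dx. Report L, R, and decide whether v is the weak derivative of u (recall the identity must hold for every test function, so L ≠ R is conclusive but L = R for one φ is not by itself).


LHS = 1/60, RHS = 1/60. Yes, v = u' weakly.

u(x) = -x**2 + x - 1, classical derivative u'(x) = 1 - 2*x.
φ(x) = x²(1−x), so φ'(x) = x*(2 - 3*x).
Note φ(0) = φ(1) = 0, so the boundary term u·φ vanishes.
LHS = ∫_0^1 u(x) φ'(x) dx = ∫_0^1 (3*x^4 - 5*x^3 + 5*x^2 - 2*x) dx. Term by term:
  ∫_0^1 3*x^4 dx = 3/5;  ∫_0^1 -5*x^3 dx = -5/4;  ∫_0^1 5*x^2 dx = 5/3;
  ∫_0^1 -2*x dx = -1.
Sum: 3/5 − 5/4 + 5/3 − 1 = 1/60.
So LHS = 1/60.
∫_0^1 v(x) φ(x) dx = ∫_0^1 (2*x^4 - 3*x^3 + x^2) dx. Term by term:
  ∫_0^1 2*x^4 dx = 2/5;  ∫_0^1 -3*x^3 dx = -3/4;  ∫_0^1 x^2 dx = 1/3.
Sum: 2/5 − 3/4 + 1/3 = -1/60.
So RHS = -∫_0^1 v(x) φ(x) dx = 1/60.
LHS = RHS, so the identity holds for this test φ.
Moreover u is smooth here and v(x) = u'(x) = 1 - 2*x pointwise, so the identity holds for every test function. Hence v is the weak derivative of u.


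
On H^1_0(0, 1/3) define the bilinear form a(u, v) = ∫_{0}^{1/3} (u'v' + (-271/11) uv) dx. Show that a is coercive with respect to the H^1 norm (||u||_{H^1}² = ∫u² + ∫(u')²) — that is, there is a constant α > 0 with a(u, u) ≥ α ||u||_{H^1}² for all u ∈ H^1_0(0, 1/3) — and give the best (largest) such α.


α = (-271 + 99*π^2)/(11*(1 + 9*π^2))

Coercivity of a(·,·) on H^1_0(0, 1/3) means a(u, u) ≥ α ||u||_{H^1}² for every u ∈ H^1_0.
The interval has length L = 1/3, and Poincaré/coercivity depend only on L. Here a(u, u) = ∫(u')² + (-271/11)·∫u².
Here c = -271/11 < 0 with |c| < (π/L)² = 9*π^2, so coercivity still holds. The condition a(u,u) ≥ α||u||_{H^1}² reads (1−α)∫(u')² ≥ (α−c)∫u². Any admissible α is ≤ 1 (rapidly oscillating u have ∫u²/∫(u')² → 0), and α = 1 would force 0 ≥ (1−c)∫u², impossible since c < 1; so 1−α > 0. By the sharp Poincaré inequality on H^1_0 of an interval of length L, ∫(u')² ≥ (π/L)²∫u² with equality for the first sine mode sin(π(x−x₀)/L) (x₀ the left endpoint), so the inequality holds for all u iff (1−α)(π/L)² ≥ α − c, i.e. α ≤ ((π/L)² + c)/((π/L)² + 1) = (1 + c(L/π)²)/(1 + (L/π)²). (Direct route, valid since c ≤ 0: Poincaré gives c∫u² ≥ c(L/π)²∫(u')², so a(u,u) ≥ (1 + c(L/π)²)∫(u')², while ||u||_{H^1}² ≤ (1 + (L/π)²)∫(u')²; dividing yields the same α.) With (π/L)² = 9*π^2 and c = -271/11, the largest admissible constant is α = ((π/L)² + c)/((π/L)² + 1).
Simplifying, α = (-271 + 99*π^2)/(11*(1 + 9*π^2)).


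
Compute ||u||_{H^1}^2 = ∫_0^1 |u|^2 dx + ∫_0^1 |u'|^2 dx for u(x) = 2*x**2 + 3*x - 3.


||u||_{H^1}^2 = 437/15

The H^1 norm (squared) on an interval (0, L) is
  ||u||_{H^1}^2 = ∫_0^L u(x)^2 dx + ∫_0^L u'(x)^2 dx.
Compute u'(x) = 4*x + 3.
Then u(x)^2 = 4*x**4 + 12*x**3 - 3*x**2 - 18*x + 9 and u'(x)^2 = 16*x**2 + 24*x + 9.
Integrate each monomial from 0 to 1 using ∫_0^1 c·x^n dx = c·1^(n+1)/(n+1):
  ∫_0^1 u(x)^2 dx = ∫_0^1 (4*x^4 + 12*x^3 - 3*x^2 - 18*x + 9) dx. Term by term:
    ∫_0^1 4*x^4 dx = 4/5;  ∫_0^1 12*x^3 dx = 3;  ∫_0^1 -3*x^2 dx = -1;
    ∫_0^1 -18*x dx = -9;  ∫_0^1 9 dx = 9.
  Sum: 4/5 + 3 − 1 − 9 + 9 = 14/5.
  ∫_0^1 u'(x)^2 dx = ∫_0^1 (16*x^2 + 24*x + 9) dx. Term by term:
    ∫_0^1 16*x^2 dx = 16/3;  ∫_0^1 24*x dx = 12;  ∫_0^1 9 dx = 9.
  Sum: 16/3 + 12 + 9 = 79/3.
Adding: ||u||_{H^1}^2 = 14/5 + 79/3 = 437/15.


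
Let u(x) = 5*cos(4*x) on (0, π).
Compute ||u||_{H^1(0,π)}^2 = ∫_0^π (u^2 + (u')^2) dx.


||u||_{H^1(0,π)}^2 = 425*π/2

u'(x) = -20*sin(4*x).
Expand u² and (u')² and integrate term by term on (0, π), using: for integers n ≥ 1, ∫_0^π sin²(nx) dx = ∫_0^π cos²(nx) dx = π/2; for n ≠ n', ∫_0^π sin(nx)sin(n'x) dx = ∫_0^π cos(nx)cos(n'x) dx = 0; and by product-to-sum, ∫_0^π sin(nx)cos(n'x) dx = ½∫_0^π [sin((n+n')x) + sin((n−n')x)] dx, which is 0 when n+n' is even and 2n/(n²−n'²) when n+n' is odd (it need not vanish on (0, π)).
  u² squared terms: (5)²·∫cos(4x)² dx = 25·π/2 = 25*π/2.
  So ∫_0^π u² dx = 25*π/2.
  (u')² squared terms: (-20)²·∫sin(4x)² dx = 400·π/2 = 200*π.
  So ∫_0^π (u')² dx = 200*π.
||u||_{H^1}^2 = (25*π/2) + (200*π) = 425*π/2.


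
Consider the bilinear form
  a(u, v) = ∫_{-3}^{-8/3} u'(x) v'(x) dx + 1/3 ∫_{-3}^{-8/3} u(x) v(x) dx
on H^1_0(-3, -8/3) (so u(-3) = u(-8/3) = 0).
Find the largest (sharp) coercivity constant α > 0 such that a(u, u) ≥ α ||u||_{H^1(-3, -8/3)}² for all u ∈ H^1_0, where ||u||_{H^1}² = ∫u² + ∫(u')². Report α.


α = (1 + 27*π^2)/(3*(1 + 9*π^2))

Coercivity of a(·,·) on H^1_0(-3, -8/3) means a(u, u) ≥ α ||u||_{H^1}² for every u ∈ H^1_0.
The interval has length L = 1/3, and Poincaré/coercivity depend only on L. Here a(u, u) = ∫(u')² + (1/3)·∫u².
Here 0 < c = 1/3 < 1. The condition a(u,u) ≥ α||u||_{H^1}² reads (1−α)∫(u')² ≥ (α−c)∫u². Any admissible α is ≤ 1 (rapidly oscillating u have ∫u²/∫(u')² → 0), and α = 1 would force 0 ≥ (1−c)∫u², impossible since c < 1; so 1−α > 0. By the sharp Poincaré inequality on H^1_0 of an interval of length L, ∫(u')² ≥ (π/L)²∫u² with equality for the first sine mode sin(π(x−x₀)/L) (x₀ the left endpoint), so the inequality holds for all u iff (1−α)(π/L)² ≥ α − c, i.e. α ≤ ((π/L)² + c)/((π/L)² + 1) = (1 + c(L/π)²)/(1 + (L/π)²). With (π/L)² = 9*π^2 and c = 1/3, the largest admissible constant is α = ((π/L)² + c)/((π/L)² + 1).
Simplifying, α = (1 + 27*π^2)/(3*(1 + 9*π^2)).


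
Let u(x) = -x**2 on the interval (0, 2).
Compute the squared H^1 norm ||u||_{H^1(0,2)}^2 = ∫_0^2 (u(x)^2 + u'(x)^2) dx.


||u||_{H^1}^2 = 256/15

The H^1 norm (squared) on an interval (0, L) is
  ||u||_{H^1}^2 = ∫_0^L u(x)^2 dx + ∫_0^L u'(x)^2 dx.
Compute u'(x) = -2*x.
Then u(x)^2 = x**4 and u'(x)^2 = 4*x**2.
Integrate each monomial from 0 to 2 using ∫_0^2 c·x^n dx = c·2^(n+1)/(n+1):
  ∫_0^2 u(x)^2 dx = ∫_0^2 (x^4) dx. Term by term:
    ∫_0^2 x^4 dx = 32/5.
  ∫_0^2 u'(x)^2 dx = ∫_0^2 (4*x^2) dx. Term by term:
    ∫_0^2 4*x^2 dx = 32/3.
Adding: ||u||_{H^1}^2 = 32/5 + 32/3 = 256/15.


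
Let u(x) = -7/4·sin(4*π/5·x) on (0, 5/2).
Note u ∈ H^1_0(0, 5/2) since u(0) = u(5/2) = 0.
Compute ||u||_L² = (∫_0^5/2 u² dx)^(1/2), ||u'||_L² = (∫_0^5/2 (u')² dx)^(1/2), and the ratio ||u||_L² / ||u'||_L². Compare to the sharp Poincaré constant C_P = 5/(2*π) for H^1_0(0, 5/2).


||u||_L² / ||u'||_L² = 5/(4*π) < C_P = 5/(2*π).

u(x) = -7/4·sin(4*π/5·x), so u'(x) = -7*π*cos(4*π*x/5)/5.
Writing u(x) = A·sin(kπx/L) with A = -7/4 and k = 2, use ∫_0^L sin²(kπx/L) dx = L/2 and ∫_0^L cos²(kπx/L) dx = L/2.
u² = 49/16·sin²(4*π/5·x) and (u')² = 49*π^2/25·cos²(4*π/5·x), and each of sin², cos² integrates to L/2 = 5/4 over (0, 5/2).
∫_0^5/2 u² dx = 245/64, so ||u||_L² = 7*sqrt(5)/8.
∫_0^5/2 (u')² dx = 49*π^2/20, so ||u'||_L² = 7*sqrt(5)*π/10.
Ratio ||u||_L² / ||u'||_L² = 5/(4*π).
Sharp Poincaré constant on H^1_0(0, 5/2) is C_P = L/π = 5/(2*π), achieved by sin(2*π/5·x).
This is the k = 2 harmonic; the ratio L/(kπ) is strictly less than C_P = L/π, consistent with the sharp inequality ||u||_L² ≤ C_P ||u'||_L².


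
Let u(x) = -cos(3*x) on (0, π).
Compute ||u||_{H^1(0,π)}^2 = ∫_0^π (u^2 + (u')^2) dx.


||u||_{H^1(0,π)}^2 = 5*π

u'(x) = 3*sin(3*x).
Expand u² and (u')² and integrate term by term on (0, π), using: for integers n ≥ 1, ∫_0^π sin²(nx) dx = ∫_0^π cos²(nx) dx = π/2; for n ≠ n', ∫_0^π sin(nx)sin(n'x) dx = ∫_0^π cos(nx)cos(n'x) dx = 0; and by product-to-sum, ∫_0^π sin(nx)cos(n'x) dx = ½∫_0^π [sin((n+n')x) + sin((n−n')x)] dx, which is 0 when n+n' is even and 2n/(n²−n'²) when n+n' is odd (it need not vanish on (0, π)).
  u² squared terms: (-1)²·∫cos(3x)² dx = 1·π/2 = π/2.
  So ∫_0^π u² dx = π/2.
  (u')² squared terms: (3)²·∫sin(3x)² dx = 9·π/2 = 9*π/2.
  So ∫_0^π (u')² dx = 9*π/2.
||u||_{H^1}^2 = (π/2) + (9*π/2) = 5*π.


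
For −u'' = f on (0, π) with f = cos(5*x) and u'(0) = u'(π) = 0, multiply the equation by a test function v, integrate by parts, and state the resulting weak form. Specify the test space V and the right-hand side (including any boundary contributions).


V = H^1(0, π) (no boundary constraint on v; u is determined up to an additive constant); weak form: ∫_0^π u'v' dx = ∫_0^π (cos(5*x)) v dx for all v ∈ V.

Multiply both sides by a test function v and integrate from 0 to π:
  ∫_0^π −u''(x) v(x) dx = ∫_0^π f(x) v(x) dx.
Integrate the LHS by parts once:
  ∫_0^π −u'' v dx = −[u'(x) v(x)]_0^π + ∫_0^π u'(x) v'(x) dx.
Thus ∫_0^π u'(x) v'(x) dx = ∫_0^π f(x) v(x) dx + [u'(x) v(x)]_0^π.
Choose V so that boundary terms are either known or forced to vanish.
u has homogeneous Neumann: u'(0) = u'(π) = 0. So [u' v]_0^π = 0·v(π) − 0·v(0) = 0 for any v; take V = H^1(0, π).
Weak formulation: find u (satisfying any essential BC) such that ∫_0^π u'(x) v'(x) dx = ∫_0^π f v dx for all v ∈ V (homogeneous Neumann, so boundary terms vanish).
Substituting f(x) = cos(5*x), the right-hand side is ∫_0^π (cos(5*x)) v dx.
Compatibility check (pure Neumann): taking v ≡ 1 ∈ V gives 0 = ∫_0^π f dx + (0) − (0), i.e. ∫_0^π f dx must equal u'(0) − u'(π) = 0. Indeed ∫_0^π (cos(5*x)) dx = 0, so the data are compatible. The solution is then unique only up to an additive constant (fix it e.g. by requiring ∫_0^π u dx = 0).


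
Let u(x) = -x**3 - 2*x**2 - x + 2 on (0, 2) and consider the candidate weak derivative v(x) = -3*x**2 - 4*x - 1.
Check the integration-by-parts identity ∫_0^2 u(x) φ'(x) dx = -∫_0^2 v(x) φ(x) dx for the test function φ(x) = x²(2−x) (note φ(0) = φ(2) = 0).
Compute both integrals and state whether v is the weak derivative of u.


LHS = 212/15, RHS = 212/15. Yes, v = u' weakly.

u(x) = -x**3 - 2*x**2 - x + 2, classical derivative u'(x) = -3*x**2 - 4*x - 1.
φ(x) = x²(2−x), so φ'(x) = x*(4 - 3*x).
Note φ(0) = φ(2) = 0, so the boundary term u·φ vanishes.
LHS = ∫_0^2 u(x) φ'(x) dx = ∫_0^2 (3*x^5 + 2*x^4 - 5*x^3 - 10*x^2 + 8*x) dx. Term by term:
  ∫_0^2 3*x^5 dx = 32;  ∫_0^2 2*x^4 dx = 64/5;  ∫_0^2 -5*x^3 dx = -20;
  ∫_0^2 -10*x^2 dx = -80/3;  ∫_0^2 8*x dx = 16.
Sum: 32 + 64/5 − 20 − 80/3 + 16 = 212/15.
So LHS = 212/15.
∫_0^2 v(x) φ(x) dx = ∫_0^2 (3*x^5 - 2*x^4 - 7*x^3 - 2*x^2) dx. Term by term:
  ∫_0^2 3*x^5 dx = 32;  ∫_0^2 -2*x^4 dx = -64/5;  ∫_0^2 -7*x^3 dx = -28;
  ∫_0^2 -2*x^2 dx = -16/3.
Sum: 32 − 64/5 − 28 − 16/3 = -212/15.
So RHS = -∫_0^2 v(x) φ(x) dx = 212/15.
LHS = RHS, so the identity holds for this test φ.
Moreover u is smooth here and v(x) = u'(x) = -3*x**2 - 4*x - 1 pointwise, so the identity holds for every test function. Hence v is the weak derivative of u.


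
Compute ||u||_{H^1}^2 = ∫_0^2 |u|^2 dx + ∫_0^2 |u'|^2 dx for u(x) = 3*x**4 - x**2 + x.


||u||_{H^1}^2 = 303866/105

The H^1 norm (squared) on an interval (0, L) is
  ||u||_{H^1}^2 = ∫_0^L u(x)^2 dx + ∫_0^L u'(x)^2 dx.
Compute u'(x) = 12*x**3 - 2*x + 1.
Then u(x)^2 = 9*x**8 - 6*x**6 + 6*x**5 + x**4 - 2*x**3 + x**2 and u'(x)^2 = 144*x**6 - 48*x**4 + 24*x**3 + 4*x**2 - 4*x + 1.
Integrate each monomial from 0 to 2 using ∫_0^2 c·x^n dx = c·2^(n+1)/(n+1):
  ∫_0^2 u(x)^2 dx = ∫_0^2 (9*x^8 - 6*x^6 + 6*x^5 + x^4 - 2*x^3 + x^2) dx. Term by term:
    ∫_0^2 9*x^8 dx = 512;  ∫_0^2 -6*x^6 dx = -768/7;  ∫_0^2 6*x^5 dx = 64;
    ∫_0^2 x^4 dx = 32/5;  ∫_0^2 -2*x^3 dx = -8;  ∫_0^2 x^2 dx = 8/3.
  Sum: 512 − 768/7 + 64 + 32/5 − 8 + 8/3 = 49072/105.
  ∫_0^2 u'(x)^2 dx = ∫_0^2 (144*x^6 - 48*x^4 + 24*x^3 + 4*x^2 - 4*x + 1) dx. Term by term:
    ∫_0^2 144*x^6 dx = 18432/7;  ∫_0^2 -48*x^4 dx = -1536/5;  ∫_0^2 24*x^3 dx = 96;
    ∫_0^2 4*x^2 dx = 32/3;  ∫_0^2 -4*x dx = -8;  ∫_0^2 1 dx = 2.
  Sum: 18432/7 − 1536/5 + 96 + 32/3 − 8 + 2 = 254794/105.
Adding: ||u||_{H^1}^2 = 49072/105 + 254794/105 = 303866/105.


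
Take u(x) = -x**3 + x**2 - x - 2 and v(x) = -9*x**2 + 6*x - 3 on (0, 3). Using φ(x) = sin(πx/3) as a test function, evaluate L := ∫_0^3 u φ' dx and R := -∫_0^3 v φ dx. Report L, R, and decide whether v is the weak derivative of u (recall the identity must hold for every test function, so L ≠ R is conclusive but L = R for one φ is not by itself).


LHS = -324/π^3 + 69/π, RHS = -972/π^3 + 207/π. No, v is not the weak derivative of u.

u(x) = -x**3 + x**2 - x - 2, classical derivative u'(x) = -3*x**2 + 2*x - 1.
φ(x) = sin(πx/3), so φ'(x) = π*cos(π*x/3)/3.
Note φ(0) = φ(3) = 0, so the boundary term u·φ vanishes.
LHS = ∫_0^3 u(x) φ'(x) dx = ∫_0^3 (-π*x^3*cos(π*x/3)/3 + π*x^2*cos(π*x/3)/3 - π*x*cos(π*x/3)/3 - 2*π*cos(π*x/3)/3) dx. Term by term:
  ∫_0^3 -2*π*cos(π*x/3)/3 dx = 0;  ∫_0^3 -π*x*cos(π*x/3)/3 dx = 6/π;  ∫_0^3 -π*x^3*cos(π*x/3)/3 dx = -324/π^3 + 81/π;
  ∫_0^3 π*x^2*cos(π*x/3)/3 dx = -18/π.
Sum: 0 + 6/π + -324/π^3 + 81/π − 18/π = -324/π^3 + 69/π.
So LHS = -324/π^3 + 69/π.
∫_0^3 v(x) φ(x) dx = ∫_0^3 (-9*x^2*sin(π*x/3) + 6*x*sin(π*x/3) - 3*sin(π*x/3)) dx. Term by term:
  ∫_0^3 -3*sin(π*x/3) dx = -18/π;  ∫_0^3 -9*x^2*sin(π*x/3) dx = -243/π + 972/π^3;  ∫_0^3 6*x*sin(π*x/3) dx = 54/π.
Sum: -18/π + -243/π + 972/π^3 + 54/π = -207/π + 972/π^3.
So RHS = -∫_0^3 v(x) φ(x) dx = -972/π^3 + 207/π.
LHS − RHS = -138/π + 648/π^3 ≠ 0, so the identity fails.
(For a valid weak derivative the identity must hold for EVERY test function, in particular this one. The failure shows v is NOT the weak derivative of u.)
Correct weak derivative would be u'(x) = -3*x**2 + 2*x - 1.


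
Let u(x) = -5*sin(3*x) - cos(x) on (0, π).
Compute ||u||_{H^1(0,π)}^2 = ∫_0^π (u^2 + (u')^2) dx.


||u||_{H^1(0,π)}^2 = 126*π

u'(x) = sin(x) - 15*cos(3*x).
Expand u² and (u')² and integrate term by term on (0, π), using: for integers n ≥ 1, ∫_0^π sin²(nx) dx = ∫_0^π cos²(nx) dx = π/2; for n ≠ n', ∫_0^π sin(nx)sin(n'x) dx = ∫_0^π cos(nx)cos(n'x) dx = 0; and by product-to-sum, ∫_0^π sin(nx)cos(n'x) dx = ½∫_0^π [sin((n+n')x) + sin((n−n')x)] dx, which is 0 when n+n' is even and 2n/(n²−n'²) when n+n' is odd (it need not vanish on (0, π)).
  u² squared terms: (-1)²·∫cos(x)² dx = 1·π/2 = π/2;  (-5)²·∫sin(3x)² dx = 25·π/2 = 25*π/2.
  u² cross terms: 2·(-1)·(-5)·∫cos(x)·sin(3x) dx = 10·(0) = 0.
  So ∫_0^π u² dx = π/2 + 25*π/2 + 0 = 13*π.
  (u')² squared terms: (-15)²·∫cos(3x)² dx = 225·π/2 = 225*π/2;  (1)²·∫sin(x)² dx = 1·π/2 = π/2.
  (u')² cross terms: 2·(-15)·(1)·∫cos(3x)·sin(x) dx = -30·(0) = 0.
  So ∫_0^π (u')² dx = 225*π/2 + π/2 + 0 = 113*π.
||u||_{H^1}^2 = (13*π) + (113*π) = 126*π.


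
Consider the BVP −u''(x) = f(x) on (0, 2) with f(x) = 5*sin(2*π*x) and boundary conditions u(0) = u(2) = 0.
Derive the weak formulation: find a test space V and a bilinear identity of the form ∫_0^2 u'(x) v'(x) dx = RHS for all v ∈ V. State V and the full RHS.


V = H^1_0(0, 2) (so v(0) = v(2) = 0); weak form: ∫_0^2 u'v' dx = ∫_0^2 (5*sin(2*π*x)) v dx for all v ∈ V.

Multiply both sides by a test function v and integrate from 0 to 2:
  ∫_0^2 −u''(x) v(x) dx = ∫_0^2 f(x) v(x) dx.
Integrate the LHS by parts once:
  ∫_0^2 −u'' v dx = −[u'(x) v(x)]_0^2 + ∫_0^2 u'(x) v'(x) dx.
Thus ∫_0^2 u'(x) v'(x) dx = ∫_0^2 f(x) v(x) dx + [u'(x) v(x)]_0^2.
Choose V so that boundary terms are either known or forced to vanish.
u is Dirichlet: u(0) = u(2) = 0. Let V = H^1_0(0, 2); then v(0) = v(2) = 0, and [u' v]_0^2 = 0.
Weak formulation: find u (satisfying any essential BC) such that ∫_0^2 u'(x) v'(x) dx = ∫_0^2 f v dx for all v ∈ V.
Substituting f(x) = 5*sin(2*π*x), the right-hand side is ∫_0^2 (5*sin(2*π*x)) v dx.


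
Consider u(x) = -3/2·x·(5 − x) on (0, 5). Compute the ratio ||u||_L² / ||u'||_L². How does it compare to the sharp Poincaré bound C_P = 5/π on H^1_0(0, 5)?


||u||_L² / ||u'||_L² = sqrt(10)/2 < C_P = 5/π.

u(x) = -3/2·x·(5 − x), so u'(x) = 3*x - 15/2.
u(x) = -3/2·x·(5 − x) vanishes at x = 0 and x = 5, so u ∈ H^1_0(0, 5). Differentiate via the product rule and integrate the resulting polynomials term by term.
  ∫_0^5 u² dx = ∫_0^5 (9*x^4/4 - 45*x^3/2 + 225*x^2/4) dx. Term by term:
    ∫_0^5 9*x^4/4 dx = 5625/4;  ∫_0^5 -45*x^3/2 dx = -28125/8;  ∫_0^5 225*x^2/4 dx = 9375/4.
  Sum: 5625/4 − 28125/8 + 9375/4 = 1875/8.
  ∫_0^5 (u')² dx = ∫_0^5 (9*x^2 - 45*x + 225/4) dx. Term by term:
    ∫_0^5 9*x^2 dx = 375;  ∫_0^5 -45*x dx = -1125/2;  ∫_0^5 225/4 dx = 1125/4.
  Sum: 375 − 1125/2 + 1125/4 = 375/4.
∫_0^5 u² dx = 1875/8, so ||u||_L² = 25*sqrt(6)/4.
∫_0^5 (u')² dx = 375/4, so ||u'||_L² = 5*sqrt(15)/2.
Ratio ||u||_L² / ||u'||_L² = sqrt(10)/2.
Sharp Poincaré constant on H^1_0(0, 5) is C_P = L/π = 5/π, achieved by sin(π/5·x).
A polynomial bump cannot attain the sharp Poincaré constant (only the first sine eigenfunction does), so the ratio is strictly less than C_P, consistent with ||u||_L² ≤ C_P ||u'||_L².


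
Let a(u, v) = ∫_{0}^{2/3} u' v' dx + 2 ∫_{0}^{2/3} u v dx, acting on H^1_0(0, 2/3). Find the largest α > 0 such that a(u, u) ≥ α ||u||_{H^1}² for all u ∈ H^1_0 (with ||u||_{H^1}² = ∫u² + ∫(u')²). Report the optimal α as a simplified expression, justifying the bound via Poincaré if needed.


α = 1

Coercivity of a(·,·) on H^1_0(0, 2/3) means a(u, u) ≥ α ||u||_{H^1}² for every u ∈ H^1_0.
The interval has length L = 2/3, and Poincaré/coercivity depend only on L. Here a(u, u) = ∫(u')² + (2)·∫u².
Here c = 2 ≥ 1, so a(u,u) = ∫(u')² + c∫u² ≥ ∫(u')² + ∫u² = ||u||_{H^1}², i.e. α = 1 works. No larger α is possible: a(u,u) ≥ α||u||_{H^1}² means (1−α)∫(u')² ≥ (α−c)∫u², and for the modes u_n = sin(nπ(x−x₀)/L) (x₀ the left endpoint) one has ∫u_n²/∫(u_n')² = (L/(nπ))² → 0, so a(u_n,u_n)/||u_n||_{H^1}² → 1. Hence the optimal constant is α = 1.
Therefore α = 1.


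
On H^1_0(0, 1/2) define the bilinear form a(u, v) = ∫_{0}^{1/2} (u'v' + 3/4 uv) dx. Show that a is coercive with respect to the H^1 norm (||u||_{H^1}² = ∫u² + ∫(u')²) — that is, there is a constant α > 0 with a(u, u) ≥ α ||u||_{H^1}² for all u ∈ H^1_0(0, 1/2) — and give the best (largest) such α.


α = (3 + 16*π^2)/(4*(1 + 4*π^2))

Coercivity of a(·,·) on H^1_0(0, 1/2) means a(u, u) ≥ α ||u||_{H^1}² for every u ∈ H^1_0.
The interval has length L = 1/2, and Poincaré/coercivity depend only on L. Here a(u, u) = ∫(u')² + (3/4)·∫u².
Here 0 < c = 3/4 < 1. The condition a(u,u) ≥ α||u||_{H^1}² reads (1−α)∫(u')² ≥ (α−c)∫u². Any admissible α is ≤ 1 (rapidly oscillating u have ∫u²/∫(u')² → 0), and α = 1 would force 0 ≥ (1−c)∫u², impossible since c < 1; so 1−α > 0. By the sharp Poincaré inequality on H^1_0 of an interval of length L, ∫(u')² ≥ (π/L)²∫u² with equality for the first sine mode sin(π(x−x₀)/L) (x₀ the left endpoint), so the inequality holds for all u iff (1−α)(π/L)² ≥ α − c, i.e. α ≤ ((π/L)² + c)/((π/L)² + 1) = (1 + c(L/π)²)/(1 + (L/π)²). With (π/L)² = 4*π^2 and c = 3/4, the largest admissible constant is α = ((π/L)² + c)/((π/L)² + 1).
Simplifying, α = (3 + 16*π^2)/(4*(1 + 4*π^2)).


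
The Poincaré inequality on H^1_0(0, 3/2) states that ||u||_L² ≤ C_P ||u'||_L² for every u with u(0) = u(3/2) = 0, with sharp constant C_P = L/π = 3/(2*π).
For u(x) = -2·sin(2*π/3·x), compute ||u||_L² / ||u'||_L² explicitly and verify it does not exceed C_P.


||u||_L² / ||u'||_L² = 3/(2*π) = C_P.

u(x) = -2·sin(2*π/3·x), so u'(x) = -4*π*cos(2*π*x/3)/3.
Writing u(x) = A·sin(kπx/L) with A = -2 and k = 1, use ∫_0^L sin²(kπx/L) dx = L/2 and ∫_0^L cos²(kπx/L) dx = L/2.
u² = 4·sin²(2*π/3·x) and (u')² = 16*π^2/9·cos²(2*π/3·x), and each of sin², cos² integrates to L/2 = 3/4 over (0, 3/2).
∫_0^3/2 u² dx = 3, so ||u||_L² = sqrt(3).
∫_0^3/2 (u')² dx = 4*π^2/3, so ||u'||_L² = 2*sqrt(3)*π/3.
Ratio ||u||_L² / ||u'||_L² = 3/(2*π).
Sharp Poincaré constant on H^1_0(0, 3/2) is C_P = L/π = 3/(2*π), achieved by sin(2*π/3·x).
This is the k = 1 eigenfunction (up to amplitude), so the ratio equals the sharp Poincaré constant exactly.


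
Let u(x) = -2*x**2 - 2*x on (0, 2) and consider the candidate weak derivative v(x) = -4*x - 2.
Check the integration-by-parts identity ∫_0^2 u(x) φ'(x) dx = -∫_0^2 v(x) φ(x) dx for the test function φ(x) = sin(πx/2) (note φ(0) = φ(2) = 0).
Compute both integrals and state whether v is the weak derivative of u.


LHS = 24/π, RHS = 24/π. Yes, v = u' weakly.

u(x) = -2*x**2 - 2*x, classical derivative u'(x) = -4*x - 2.
φ(x) = sin(πx/2), so φ'(x) = π*cos(π*x/2)/2.
Note φ(0) = φ(2) = 0, so the boundary term u·φ vanishes.
LHS = ∫_0^2 u(x) φ'(x) dx = ∫_0^2 (-π*x^2*cos(π*x/2) - π*x*cos(π*x/2)) dx. Term by term:
  ∫_0^2 -π*x*cos(π*x/2) dx = 8/π;  ∫_0^2 -π*x^2*cos(π*x/2) dx = 16/π.
Sum: 8/π + 16/π = 24/π.
So LHS = 24/π.
∫_0^2 v(x) φ(x) dx = ∫_0^2 (-4*x*sin(π*x/2) - 2*sin(π*x/2)) dx. Term by term:
  ∫_0^2 -2*sin(π*x/2) dx = -8/π;  ∫_0^2 -4*x*sin(π*x/2) dx = -16/π.
Sum: -8/π − 16/π = -24/π.
So RHS = -∫_0^2 v(x) φ(x) dx = 24/π.
LHS = RHS, so the identity holds for this test φ.
Moreover u is smooth here and v(x) = u'(x) = -4*x - 2 pointwise, so the identity holds for every test function. Hence v is the weak derivative of u.


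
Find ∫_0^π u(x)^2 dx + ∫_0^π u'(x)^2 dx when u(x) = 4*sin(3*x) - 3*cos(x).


||u||_{H^1(0,π)}^2 = 89*π

u'(x) = 3*sin(x) + 12*cos(3*x).
Expand u² and (u')² and integrate term by term on (0, π), using: for integers n ≥ 1, ∫_0^π sin²(nx) dx = ∫_0^π cos²(nx) dx = π/2; for n ≠ n', ∫_0^π sin(nx)sin(n'x) dx = ∫_0^π cos(nx)cos(n'x) dx = 0; and by product-to-sum, ∫_0^π sin(nx)cos(n'x) dx = ½∫_0^π [sin((n+n')x) + sin((n−n')x)] dx, which is 0 when n+n' is even and 2n/(n²−n'²) when n+n' is odd (it need not vanish on (0, π)).
  u² squared terms: (-3)²·∫cos(x)² dx = 9·π/2 = 9*π/2;  (4)²·∫sin(3x)² dx = 16·π/2 = 8*π.
  u² cross terms: 2·(-3)·(4)·∫cos(x)·sin(3x) dx = -24·(0) = 0.
  So ∫_0^π u² dx = 9*π/2 + 8*π + 0 = 25*π/2.
  (u')² squared terms: (3)²·∫sin(x)² dx = 9·π/2 = 9*π/2;  (12)²·∫cos(3x)² dx = 144·π/2 = 72*π.
  (u')² cross terms: 2·(3)·(12)·∫sin(x)·cos(3x) dx = 72·(0) = 0.
  So ∫_0^π (u')² dx = 9*π/2 + 72*π + 0 = 153*π/2.
||u||_{H^1}^2 = (25*π/2) + (153*π/2) = 89*π.


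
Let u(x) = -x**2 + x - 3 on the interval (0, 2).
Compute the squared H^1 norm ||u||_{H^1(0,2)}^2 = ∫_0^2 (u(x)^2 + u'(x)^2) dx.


||u||_{H^1}^2 = 416/15

The H^1 norm (squared) on an interval (0, L) is
  ||u||_{H^1}^2 = ∫_0^L u(x)^2 dx + ∫_0^L u'(x)^2 dx.
Compute u'(x) = 1 - 2*x.
Then u(x)^2 = x**4 - 2*x**3 + 7*x**2 - 6*x + 9 and u'(x)^2 = 4*x**2 - 4*x + 1.
Integrate each monomial from 0 to 2 using ∫_0^2 c·x^n dx = c·2^(n+1)/(n+1):
  ∫_0^2 u(x)^2 dx = ∫_0^2 (x^4 - 2*x^3 + 7*x^2 - 6*x + 9) dx. Term by term:
    ∫_0^2 x^4 dx = 32/5;  ∫_0^2 -2*x^3 dx = -8;  ∫_0^2 7*x^2 dx = 56/3;
    ∫_0^2 -6*x dx = -12;  ∫_0^2 9 dx = 18.
  Sum: 32/5 − 8 + 56/3 − 12 + 18 = 346/15.
  ∫_0^2 u'(x)^2 dx = ∫_0^2 (4*x^2 - 4*x + 1) dx. Term by term:
    ∫_0^2 4*x^2 dx = 32/3;  ∫_0^2 -4*x dx = -8;  ∫_0^2 1 dx = 2.
  Sum: 32/3 − 8 + 2 = 14/3.
Adding: ||u||_{H^1}^2 = 346/15 + 14/3 = 416/15.
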